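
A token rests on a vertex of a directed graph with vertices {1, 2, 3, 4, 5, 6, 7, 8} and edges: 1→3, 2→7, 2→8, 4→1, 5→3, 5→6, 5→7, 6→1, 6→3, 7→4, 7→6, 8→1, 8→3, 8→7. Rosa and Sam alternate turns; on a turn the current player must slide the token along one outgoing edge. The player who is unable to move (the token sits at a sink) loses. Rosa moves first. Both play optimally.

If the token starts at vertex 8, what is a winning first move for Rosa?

Move to 3.

Positions with no move are L. A position that does have a move is losing for the player to move precisely when every available move leads to a winning position for the opponent. Fill in the labels:
Every edge goes from a vertex to one that appears earlier in the order 3, 1, 6, 4, 7, 8, 5, 2, so processing vertices in that order labels each vertex after all of its successors.
3: no outgoing edge → L
1: →3(L), so W
6: →3(L), so W
4: →1(W) only, which is W, so L
7: →4(L), so W
8: →3(L), so W
5: →3(L), so W
2: →8(W), 7(W) — all W, so L
From 8, the L positions reachable in one move are: 3.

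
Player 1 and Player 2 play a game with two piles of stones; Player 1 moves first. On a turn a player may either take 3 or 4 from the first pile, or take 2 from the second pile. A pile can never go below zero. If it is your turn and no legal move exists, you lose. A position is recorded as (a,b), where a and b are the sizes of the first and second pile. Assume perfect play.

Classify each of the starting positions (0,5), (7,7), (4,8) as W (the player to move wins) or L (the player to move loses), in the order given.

Positions with no move are L. A position that does have a move is losing for the player to move precisely when every available move leads to a winning position for the opponent. Fill in the labels:
No move ever increases a pile, so every position that can arise here has a ≤ 7 and b ≤ 8; it is enough to label the cells with 0 ≤ a ≤ 7 and 0 ≤ b ≤ 8.
Every move lowers a or b (never raises either), so fill the grid row by row in increasing a, and left to right within a row: each cell's successors are then already labelled.
      b=0  b=1  b=2  b=3  b=4  b=5  b=6  b=7  b=8
a=0:    L    L    W    W    L    L    W    W    L
a=1:    L    L    W    W    L    L    W    W    L
a=2:    L    L    W    W    L    L    W    W    L
a=3:    W    W    L    L    W    W    L    L    W
a=4:    W    W    L    L    W    W    L    L    W
a=5:    W    W    L    L    W    W    L    L    W
a=6:    W    W    W    W    W    W    W    W    W
a=7:    L    L    W    W    L    L    W    W    L
Cells with no legal move (terminal, hence L): (0,0), (0,1), (1,0), (1,1), (2,0), (2,1).
The remaining L cells, each justified by listing all of its moves:
(0,4): L (sole option (0,2)(W) is W)
(0,5): L (sole option (0,3)(W) is W)
(0,8): L (sole option (0,6)(W) is W)
(1,4): L (sole option (1,2)(W) is W)
(1,5): L (sole option (1,3)(W) is W)
(1,8): L (sole option (1,6)(W) is W)
(2,4): L (sole option (2,2)(W) is W)
(2,5): L (sole option (2,3)(W) is W)
(2,8): L (sole option (2,6)(W) is W)
(3,2): L (options (0,2)(W), (3,0)(W) are all W)
(3,3): L (options (0,3)(W), (3,1)(W) are all W)
(3,6): L (options (0,6)(W), (3,4)(W) are all W)
(3,7): L (options (0,7)(W), (3,5)(W) are all W)
(4,2): L (options (1,2)(W), (0,2)(W), (4,0)(W) are all W)
(4,3): L (options (1,3)(W), (0,3)(W), (4,1)(W) are all W)
(4,6): L (options (1,6)(W), (0,6)(W), (4,4)(W) are all W)
(4,7): L (options (1,7)(W), (0,7)(W), (4,5)(W) are all W)
(5,2): L (options (2,2)(W), (1,2)(W), (5,0)(W) are all W)
(5,3): L (options (2,3)(W), (1,3)(W), (5,1)(W) are all W)
(5,6): L (options (2,6)(W), (1,6)(W), (5,4)(W) are all W)
(5,7): L (options (2,7)(W), (1,7)(W), (5,5)(W) are all W)
(7,0): L (options (4,0)(W), (3,0)(W) are all W)
(7,1): L (options (4,1)(W), (3,1)(W) are all W)
(7,4): L (options (4,4)(W), (3,4)(W), (7,2)(W) are all W)
(7,5): L (options (4,5)(W), (3,5)(W), (7,3)(W) are all W)
(7,8): L (options (4,8)(W), (3,8)(W), (7,6)(W) are all W)
Every other cell has at least one move into one of the L cells above, so it is W.
(0,5): one of the L cells justified above, so L
(7,7): the move to (4,7) reaches an L cell, so W
(4,8): the move to (1,8) reaches an L cell, so W

(0,5): L, (7,7): W, (4,8): W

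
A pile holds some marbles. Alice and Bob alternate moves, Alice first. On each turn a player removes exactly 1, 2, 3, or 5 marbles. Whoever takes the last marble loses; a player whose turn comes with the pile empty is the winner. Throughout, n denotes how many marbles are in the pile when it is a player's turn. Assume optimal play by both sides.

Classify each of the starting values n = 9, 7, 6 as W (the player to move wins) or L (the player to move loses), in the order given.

9: L, 7: W, 6: W

Classify positions by backward induction: terminal positions (no move available) are W. From any other position, the mover wins iff some move reaches an L.
n=0: no move; the opponent has just taken the last marble and therefore loses → W
n=1: the only move is to 0(W), a W ⇒ L
n=2: can move to 1, which is L ⇒ W
n=3: can move to 1, which is L ⇒ W
n=4: can move to 1, which is L ⇒ W
n=5: moves to 4(W), 3(W), 2(W), 0(W); every one is W ⇒ L
n=6: can move to 5, which is L ⇒ W
n=7: can move to 5, which is L ⇒ W
n=8: can move to 5, which is L ⇒ W
n=9: moves to 8(W), 7(W), 6(W), 4(W); every one is W ⇒ L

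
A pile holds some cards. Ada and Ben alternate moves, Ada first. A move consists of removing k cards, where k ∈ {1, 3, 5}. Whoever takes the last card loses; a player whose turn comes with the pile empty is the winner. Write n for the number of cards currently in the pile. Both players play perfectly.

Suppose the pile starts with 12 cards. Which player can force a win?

Use the standard recursion: the mover wins at a terminal position; elsewhere, the mover wins exactly when some move hands the opponent an L position.
n=0: no move; the opponent has just taken the last card and therefore loses → W
n=1: the only move is to 0(W), a W ⇒ L
n=2: can move to 1, which is L ⇒ W
n=3: moves to 2(W), 0(W); every one is W ⇒ L
n=4: can move to 3, which is L ⇒ W
n=5: moves to 4(W), 2(W), 0(W); every one is W ⇒ L
n=6: can move to 5, which is L ⇒ W
n=7: moves to 6(W), 4(W), 2(W); every one is W ⇒ L
n=8: can move to 7, which is L ⇒ W
n=9: moves to 8(W), 6(W), 4(W); every one is W ⇒ L
n=10: can move to 9, which is L ⇒ W
n=11: moves to 10(W), 8(W), 6(W); every one is W ⇒ L
n=12: can move to 11, which is L ⇒ W
From 12 Ada can remove 1, leaving 11, reaching an L position.

Ada wins.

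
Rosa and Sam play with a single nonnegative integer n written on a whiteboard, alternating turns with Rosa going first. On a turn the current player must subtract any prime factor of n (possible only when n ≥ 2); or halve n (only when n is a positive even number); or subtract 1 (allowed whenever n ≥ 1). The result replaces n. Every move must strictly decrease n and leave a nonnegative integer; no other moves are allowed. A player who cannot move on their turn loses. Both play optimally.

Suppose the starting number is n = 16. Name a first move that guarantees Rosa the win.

Positions with no move are L. A position that does have a move is losing for the player to move precisely when every available move leads to a winning position for the opponent. Fill in the labels:
n=0: no move → L
n=1: reaches L-position 0 → W
n=2: reaches L-position 0 → W
n=3: reaches L-position 0 → W
n=4: only reaches 2(W), 3(W), all W → L
n=5: reaches L-position 0 → W
n=6: reaches L-position 4 → W
n=7: reaches L-position 0 → W
n=8: reaches L-position 4 → W
n=9: only reaches 6(W), 8(W), all W → L
n=10: reaches L-position 9 → W
n=11: reaches L-position 0 → W
n=12: reaches L-position 9 → W
n=13: reaches L-position 0 → W
n=14: only reaches 7(W), 12(W), 13(W), all W → L
n=15: reaches L-position 14 → W
n=16: reaches L-position 14 → W
From 16, the L positions reachable in one move are: 14.

Move to 14.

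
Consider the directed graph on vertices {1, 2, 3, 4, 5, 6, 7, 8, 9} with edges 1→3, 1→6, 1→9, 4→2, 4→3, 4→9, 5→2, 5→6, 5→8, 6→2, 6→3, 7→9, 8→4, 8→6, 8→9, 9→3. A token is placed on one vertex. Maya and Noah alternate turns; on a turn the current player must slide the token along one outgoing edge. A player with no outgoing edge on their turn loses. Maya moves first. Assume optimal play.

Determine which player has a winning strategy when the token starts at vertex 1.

Maya wins.

Positions with no move are L. A position that does have a move is losing for the player to move precisely when every available move leads to a winning position for the opponent. Fill in the labels:
Every edge goes from a vertex to one that appears earlier in the order 2, 3, 9, 4, 6, 8, 5, 1, 7, so processing vertices in that order labels each vertex after all of its successors.
2: no outgoing edge → L
3: no outgoing edge → L
9: W (go to 3, an L position)
4: W (go to 3, an L position)
6: W (go to 3, an L position)
8: L (options 6(W), 4(W), 9(W) are all W)
5: W (go to 8, an L position)
1: W (go to 3, an L position)
7: L (sole option 9(W) is W)
From 1 Maya can move to 3, reaching an L position.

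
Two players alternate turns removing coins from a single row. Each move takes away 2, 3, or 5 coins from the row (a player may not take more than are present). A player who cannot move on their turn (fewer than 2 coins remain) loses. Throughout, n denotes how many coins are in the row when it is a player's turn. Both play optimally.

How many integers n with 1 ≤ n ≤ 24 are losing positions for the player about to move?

Classify positions by backward induction: terminal positions (no move available) are L. From any other position, the mover wins iff some move reaches an L.
n=0: no move → L
n=1: no move → L
n=2: reaches L-position 0 → W
n=3: reaches L-position 1 → W
n=4: reaches L-position 1 → W
n=5: reaches L-position 0 → W
n=6: reaches L-position 1 → W
n=7: only reaches 5(W), 4(W), 2(W), all W → L
n=8: only reaches 6(W), 5(W), 3(W), all W → L
n=9: reaches L-position 7 → W
n=10: reaches L-position 8 → W
n=11: reaches L-position 8 → W
n=12: reaches L-position 7 → W
n=13: reaches L-position 8 → W
n=14: only reaches 12(W), 11(W), 9(W), all W → L
n=15: only reaches 13(W), 12(W), 10(W), all W → L
n=16: reaches L-position 14 → W
n=17: reaches L-position 15 → W
n=18: reaches L-position 15 → W
n=19: reaches L-position 14 → W
n=20: reaches L-position 15 → W
n=21: only reaches 19(W), 18(W), 16(W), all W → L
n=22: only reaches 20(W), 19(W), 17(W), all W → L
n=23: reaches L-position 21 → W
n=24: reaches L-position 22 → W
L entries with 1 ≤ n ≤ 24 (n=0 is outside the asked range and is not counted): n = 1, 7, 8, 14, 15, 21, 22; that makes 7.

7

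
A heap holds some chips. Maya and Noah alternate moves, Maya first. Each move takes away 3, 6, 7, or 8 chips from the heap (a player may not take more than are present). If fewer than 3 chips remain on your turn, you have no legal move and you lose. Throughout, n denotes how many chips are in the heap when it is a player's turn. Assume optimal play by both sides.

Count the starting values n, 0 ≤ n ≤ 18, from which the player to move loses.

6

Compute win/loss labels from the base case upward. A position with no move is L. Any other position is W if it can reach an L in one move, else L.
n=0: no move → L
n=1: no move → L
n=2: no move → L
n=3: can move to 0, which is L ⇒ W
n=4: can move to 1, which is L ⇒ W
n=5: can move to 2, which is L ⇒ W
n=6: can move to 0, which is L ⇒ W
n=7: can move to 1, which is L ⇒ W
n=8: can move to 2, which is L ⇒ W
n=9: can move to 2, which is L ⇒ W
n=10: can move to 2, which is L ⇒ W
n=11: moves to 8(W), 5(W), 4(W), 3(W); every one is W ⇒ L
n=12: moves to 9(W), 6(W), 5(W), 4(W); every one is W ⇒ L
n=13: moves to 10(W), 7(W), 6(W), 5(W); every one is W ⇒ L
n=14: can move to 11, which is L ⇒ W
n=15: can move to 12, which is L ⇒ W
n=16: can move to 13, which is L ⇒ W
n=17: can move to 11, which is L ⇒ W
n=18: can move to 12, which is L ⇒ W
L entries with 0 ≤ n ≤ 18: n = 0, 1, 2, 11, 12, 13; that makes 6.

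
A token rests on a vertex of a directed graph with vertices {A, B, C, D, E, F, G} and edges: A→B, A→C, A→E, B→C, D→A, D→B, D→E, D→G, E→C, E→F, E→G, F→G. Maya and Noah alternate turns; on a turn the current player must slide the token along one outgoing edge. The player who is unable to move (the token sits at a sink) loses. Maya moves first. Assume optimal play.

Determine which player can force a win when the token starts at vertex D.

Build the W/L table. Terminal = L. A non-terminal position is W if it has a move to some L; otherwise it is L.
Every edge goes from a vertex to one that appears earlier in the order G, C, F, B, E, A, D, so processing vertices in that order labels each vertex after all of its successors.
G: no outgoing edge → L
C: no outgoing edge → L
F: →G(L), so W
B: →C(L), so W
E: →C(L), so W
A: →C(L), so W
D: →G(L), so W
The starting position D is W: Maya should move to G, handing over an L position.

Maya wins.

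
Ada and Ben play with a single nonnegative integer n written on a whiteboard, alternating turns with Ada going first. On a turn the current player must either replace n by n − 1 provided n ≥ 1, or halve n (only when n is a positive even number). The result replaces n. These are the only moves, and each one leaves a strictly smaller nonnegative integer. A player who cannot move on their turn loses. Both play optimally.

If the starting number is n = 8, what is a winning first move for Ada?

Use the standard recursion: the mover loses at a terminal position; elsewhere, the mover wins exactly when some move hands the opponent an L position.
n=0: no move → L
n=1: W (go to 0, an L position)
n=2: L (sole option 1(W) is W)
n=3: W (go to 2, an L position)
n=4: W (go to 2, an L position)
n=5: L (sole option 4(W) is W)
n=6: W (go to 5, an L position)
n=7: L (sole option 6(W) is W)
n=8: W (go to 7, an L position)
From 8, the L positions reachable in one move are: 7.

Move to 7.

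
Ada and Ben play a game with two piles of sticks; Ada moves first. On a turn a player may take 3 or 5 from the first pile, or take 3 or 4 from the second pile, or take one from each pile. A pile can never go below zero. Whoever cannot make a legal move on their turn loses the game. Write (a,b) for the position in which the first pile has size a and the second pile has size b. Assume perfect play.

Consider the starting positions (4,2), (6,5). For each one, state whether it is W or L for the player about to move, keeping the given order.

Positions with no move are L. A position that does have a move is losing for the player to move precisely when every available move leads to a winning position for the opponent. Fill in the labels:
No move ever increases a pile, so every position that can arise here has a ≤ 6 and b ≤ 5; it is enough to label the cells with 0 ≤ a ≤ 6 and 0 ≤ b ≤ 5.
Every move lowers a or b (never raises either), so fill the grid row by row in increasing a, and left to right within a row: each cell's successors are then already labelled.
      b=0  b=1  b=2  b=3  b=4  b=5
a=0:    L    L    L    W    W    W
a=1:    L    W    W    W    W    L
a=2:    L    W    L    W    W    W
a=3:    W    W    W    W    L    L
a=4:    W    L    L    L    W    W
a=5:    W    W    W    W    W    L
a=6:    W    L    L    L    W    W
Cells with no legal move (terminal, hence L): (0,0), (0,1), (0,2), (1,0), (2,0).
The remaining L cells, each justified by listing all of its moves:
(1,5): L (options (1,2)(W), (1,1)(W), (0,4)(W) are all W)
(2,2): L (sole option (1,1)(W) is W)
(3,4): L (options (0,4)(W), (3,1)(W), (3,0)(W), (2,3)(W) are all W)
(3,5): L (options (0,5)(W), (3,2)(W), (3,1)(W), (2,4)(W) are all W)
(4,1): L (options (1,1)(W), (3,0)(W) are all W)
(4,2): L (options (1,2)(W), (3,1)(W) are all W)
(4,3): L (options (1,3)(W), (4,0)(W), (3,2)(W) are all W)
(5,5): L (options (2,5)(W), (0,5)(W), (5,2)(W), (5,1)(W), (4,4)(W) are all W)
(6,1): L (options (3,1)(W), (1,1)(W), (5,0)(W) are all W)
(6,2): L (options (3,2)(W), (1,2)(W), (5,1)(W) are all W)
(6,3): L (options (3,3)(W), (1,3)(W), (6,0)(W), (5,2)(W) are all W)
Every other cell has at least one move into one of the L cells above, so it is W.
(4,2): one of the L cells justified above, so L
(6,5): the move to (3,5) reaches an L cell, so W

(4,2): L, (6,5): W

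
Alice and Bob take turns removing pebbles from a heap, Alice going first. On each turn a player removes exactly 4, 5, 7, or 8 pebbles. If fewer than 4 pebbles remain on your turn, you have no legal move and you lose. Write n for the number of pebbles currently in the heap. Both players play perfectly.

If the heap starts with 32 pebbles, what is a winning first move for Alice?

Classify positions by backward induction: terminal positions (no move available) are L. From any other position, the mover wins iff some move reaches an L.
n=0: no move → L
n=1: no move → L
n=2: no move → L
n=3: no move → L
n=4: →0(L), so W
n=5: →1(L), so W
n=6: →2(L), so W
n=7: →3(L), so W
n=8: →3(L), so W
n=9: →2(L), so W
n=10: →3(L), so W
n=11: →3(L), so W
n=12: →8(W), 7(W), 5(W), 4(W) — all W, so L
n=13: →9(W), 8(W), 6(W), 5(W) — all W, so L
n=14: →10(W), 9(W), 7(W), 6(W) — all W, so L
n=15: →11(W), 10(W), 8(W), 7(W) — all W, so L
n=16: →12(L), so W
n=17: →13(L), so W
n=18: →14(L), so W
n=19: →15(L), so W
n=20: →15(L), so W
n=21: →14(L), so W
n=22: →15(L), so W
n=23: →15(L), so W
n=24: →20(W), 19(W), 17(W), 16(W) — all W, so L
n=25: →21(W), 20(W), 18(W), 17(W) — all W, so L
n=26: →22(W), 21(W), 19(W), 18(W) — all W, so L
n=27: →23(W), 22(W), 20(W), 19(W) — all W, so L
n=28: →24(L), so W
n=29: →25(L), so W
n=30: →26(L), so W
n=31: →27(L), so W
n=32: →27(L), so W
From 32, the L positions reachable in one move are: 27, 25, 24. Any move reaching one of these is winning.

Remove 5, leaving 27.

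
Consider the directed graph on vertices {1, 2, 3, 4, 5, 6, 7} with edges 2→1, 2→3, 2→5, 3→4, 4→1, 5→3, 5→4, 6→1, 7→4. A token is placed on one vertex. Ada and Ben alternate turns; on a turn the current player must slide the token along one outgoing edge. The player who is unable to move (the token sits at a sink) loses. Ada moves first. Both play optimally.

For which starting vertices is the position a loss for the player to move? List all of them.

1, 3, 7

Build the W/L table. Terminal = L. A non-terminal position is W if it has a move to some L; otherwise it is L.
Every edge goes from a vertex to one that appears earlier in the order 1, 4, 3, 7, 5, 2, 6, so processing vertices in that order labels each vertex after all of its successors.
1: no outgoing edge → L
4: can move to 1, which is L ⇒ W
3: the only move is to 4(W), a W ⇒ L
7: the only move is to 4(W), a W ⇒ L
5: can move to 3, which is L ⇒ W
2: can move to 3, which is L ⇒ W
6: can move to 1, which is L ⇒ W
The losing starting vertices are exactly the entries labelled L in this table (3 of them).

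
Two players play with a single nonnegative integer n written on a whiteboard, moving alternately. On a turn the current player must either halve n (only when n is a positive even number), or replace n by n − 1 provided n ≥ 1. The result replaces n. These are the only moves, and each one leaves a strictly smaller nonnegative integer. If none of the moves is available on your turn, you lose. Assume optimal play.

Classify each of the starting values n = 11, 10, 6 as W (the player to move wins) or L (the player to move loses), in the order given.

Classify positions by backward induction: terminal positions (no move available) are L. From any other position, the mover wins iff some move reaches an L.
n=0: no move → L
n=1: W (go to 0, an L position)
n=2: L (sole option 1(W) is W)
n=3: W (go to 2, an L position)
n=4: W (go to 2, an L position)
n=5: L (sole option 4(W) is W)
n=6: W (go to 5, an L position)
n=7: L (sole option 6(W) is W)
n=8: W (go to 7, an L position)
n=9: L (sole option 8(W) is W)
n=10: W (go to 5, an L position)
n=11: L (sole option 10(W) is W)

11: L, 10: W, 6: W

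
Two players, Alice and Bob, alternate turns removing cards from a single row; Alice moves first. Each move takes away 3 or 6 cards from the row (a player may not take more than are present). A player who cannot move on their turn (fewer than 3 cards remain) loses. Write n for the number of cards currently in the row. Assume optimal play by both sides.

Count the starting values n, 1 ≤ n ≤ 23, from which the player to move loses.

8

Positions with no move are L. A position that does have a move is losing for the player to move precisely when every available move leads to a winning position for the opponent. Fill in the labels:
n=0: no move → L
n=1: no move → L
n=2: no move → L
n=3: →0(L), so W
n=4: →1(L), so W
n=5: →2(L), so W
n=6: →0(L), so W
n=7: →1(L), so W
n=8: →2(L), so W
n=9: →6(W), 3(W) — all W, so L
n=10: →7(W), 4(W) — all W, so L
n=11: →8(W), 5(W) — all W, so L
n=12: →9(L), so W
n=13: →10(L), so W
n=14: →11(L), so W
n=15: →9(L), so W
n=16: →10(L), so W
n=17: →11(L), so W
n=18: →15(W), 12(W) — all W, so L
n=19: →16(W), 13(W) — all W, so L
n=20: →17(W), 14(W) — all W, so L
n=21: →18(L), so W
n=22: →19(L), so W
n=23: →20(L), so W
L entries with 1 ≤ n ≤ 23 (n=0 is outside the asked range and is not counted): n = 1, 2, 9, 10, 11, 18, 19, 20; that makes 8.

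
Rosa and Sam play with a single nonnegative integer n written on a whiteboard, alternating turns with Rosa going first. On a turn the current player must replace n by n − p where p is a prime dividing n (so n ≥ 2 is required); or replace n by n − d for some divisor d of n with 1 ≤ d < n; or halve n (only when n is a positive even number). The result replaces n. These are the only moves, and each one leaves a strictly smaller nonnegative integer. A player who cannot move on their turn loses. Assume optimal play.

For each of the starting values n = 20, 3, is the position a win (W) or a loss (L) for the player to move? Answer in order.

20: L, 3: W

Compute win/loss labels from the base case upward. A position with no move is L. Any other position is W if it can reach an L in one move, else L.
n=0: no move → L
n=1: no move → L
n=2: W (go to 0, an L position)
n=3: W (go to 0, an L position)
n=4: L (options 2(W), 3(W) are all W)
n=5: W (go to 0, an L position)
n=6: W (go to 4, an L position)
n=7: W (go to 0, an L position)
n=8: W (go to 4, an L position)
n=9: L (options 6(W), 8(W) are all W)
n=10: W (go to 9, an L position)
n=11: W (go to 0, an L position)
n=12: W (go to 9, an L position)
n=13: W (go to 0, an L position)
n=14: L (options 7(W), 12(W), 13(W) are all W)
n=15: W (go to 14, an L position)
n=16: W (go to 14, an L position)
n=17: W (go to 0, an L position)
n=18: W (go to 9, an L position)
n=19: W (go to 0, an L position)
n=20: L (options 10(W), 15(W), 16(W), 18(W), 19(W) are all W)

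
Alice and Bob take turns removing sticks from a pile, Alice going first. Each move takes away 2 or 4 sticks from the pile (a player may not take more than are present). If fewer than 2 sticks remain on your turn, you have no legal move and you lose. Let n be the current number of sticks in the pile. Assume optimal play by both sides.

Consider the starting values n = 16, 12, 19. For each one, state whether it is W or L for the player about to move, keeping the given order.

16: W, 12: L, 19: L

Label each position W (a win for the player to move) or L (a loss). A position with no legal move is L; any other position is W exactly when some move reaches an L, and L when every move reaches a W.
n=0: no move → L
n=1: no move → L
n=2: →0(L), so W
n=3: →1(L), so W
n=4: →0(L), so W
n=5: →1(L), so W
n=6: →4(W), 2(W) — all W, so L
n=7: →5(W), 3(W) — all W, so L
n=8: →6(L), so W
n=9: →7(L), so W
n=10: →6(L), so W
n=11: →7(L), so W
n=12: →10(W), 8(W) — all W, so L
n=13: →11(W), 9(W) — all W, so L
n=14: →12(L), so W
n=15: →13(L), so W
n=16: →12(L), so W
n=17: →13(L), so W
n=18: →16(W), 14(W) — all W, so L
n=19: →17(W), 15(W) — all W, so L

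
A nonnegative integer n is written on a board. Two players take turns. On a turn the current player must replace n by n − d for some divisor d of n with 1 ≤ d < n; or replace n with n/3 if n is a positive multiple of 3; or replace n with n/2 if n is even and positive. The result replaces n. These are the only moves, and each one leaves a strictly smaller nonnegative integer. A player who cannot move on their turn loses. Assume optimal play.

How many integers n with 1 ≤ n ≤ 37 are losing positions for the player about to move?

Use the standard recursion: the mover loses at a terminal position; elsewhere, the mover wins exactly when some move hands the opponent an L position.
n=0: no move → L
n=1: no move → L
n=2: W (go to 1, an L position)
n=3: W (go to 1, an L position)
n=4: L (options 2(W), 3(W) are all W)
n=5: W (go to 4, an L position)
n=6: W (go to 4, an L position)
n=7: L (sole option 6(W) is W)
n=8: W (go to 4, an L position)
n=9: L (options 3(W), 6(W), 8(W) are all W)
n=10: W (go to 9, an L position)
n=11: L (sole option 10(W) is W)
n=12: W (go to 4, an L position)
n=13: L (sole option 12(W) is W)
n=14: W (go to 7, an L position)
n=15: L (options 5(W), 10(W), 12(W), 14(W) are all W)
n=16: W (go to 15, an L position)
n=17: L (sole option 16(W) is W)
n=18: W (go to 9, an L position)
n=19: L (sole option 18(W) is W)
n=20: W (go to 15, an L position)
n=21: W (go to 7, an L position)
n=22: W (go to 11, an L position)
n=23: L (sole option 22(W) is W)
n=24: W (go to 23, an L position)
n=25: L (options 20(W), 24(W) are all W)
n=26: W (go to 13, an L position)
n=27: W (go to 9, an L position)
n=28: L (options 14(W), 21(W), 24(W), 26(W), 27(W) are all W)
n=29: W (go to 28, an L position)
n=30: W (go to 15, an L position)
n=31: L (sole option 30(W) is W)
n=32: W (go to 28, an L position)
n=33: W (go to 11, an L position)
n=34: W (go to 17, an L position)
n=35: W (go to 28, an L position)
n=36: L (options 12(W), 18(W), 24(W), 27(W), 30(W), 32(W), 33(W), 34(W), 35(W) are all W)
n=37: W (go to 36, an L position)
L entries with 1 ≤ n ≤ 37 (n=0 is outside the asked range and is not counted): n = 1, 4, 7, 9, 11, 13, 15, 17, 19, 23, 25, 28, 31, 36; that makes 14.

14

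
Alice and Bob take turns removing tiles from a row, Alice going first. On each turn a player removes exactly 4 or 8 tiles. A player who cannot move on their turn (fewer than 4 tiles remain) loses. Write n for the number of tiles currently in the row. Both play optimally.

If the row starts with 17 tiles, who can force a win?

Use the standard recursion: the mover loses at a terminal position; elsewhere, the mover wins exactly when some move hands the opponent an L position.
n=0: no move → L
n=1: no move → L
n=2: no move → L
n=3: no move → L
n=4: reaches L-position 0 → W
n=5: reaches L-position 1 → W
n=6: reaches L-position 2 → W
n=7: reaches L-position 3 → W
n=8: reaches L-position 0 → W
n=9: reaches L-position 1 → W
n=10: reaches L-position 2 → W
n=11: reaches L-position 3 → W
n=12: only reaches 8(W), 4(W), all W → L
n=13: only reaches 9(W), 5(W), all W → L
n=14: only reaches 10(W), 6(W), all W → L
n=15: only reaches 11(W), 7(W), all W → L
n=16: reaches L-position 12 → W
n=17: reaches L-position 13 → W
From 17 Alice can remove 4, leaving 13, reaching an L position.

Alice wins.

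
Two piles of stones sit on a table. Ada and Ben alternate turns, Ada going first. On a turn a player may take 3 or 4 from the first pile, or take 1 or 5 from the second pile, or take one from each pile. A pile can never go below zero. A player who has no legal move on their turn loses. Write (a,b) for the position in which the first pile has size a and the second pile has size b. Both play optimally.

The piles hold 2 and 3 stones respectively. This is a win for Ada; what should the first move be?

Build the W/L table. Terminal = L. A non-terminal position is W if it has a move to some L; otherwise it is L.
No move ever increases a pile, so every position that can arise here has a ≤ 2 and b ≤ 3; it is enough to label the cells with 0 ≤ a ≤ 2 and 0 ≤ b ≤ 3.
Every move lowers a or b (never raises either), so fill the grid row by row in increasing a, and left to right within a row: each cell's successors are then already labelled.
      b=0  b=1  b=2  b=3
a=0:    L    W    L    W
a=1:    L    W    L    W
a=2:    L    W    L    W
Cells with no legal move (terminal, hence L): (0,0), (1,0), (2,0).
The remaining L cells, each justified by listing all of its moves:
(0,2): only reaches (0,1)(W), which is W → L
(1,2): only reaches (1,1)(W), (0,1)(W), all W → L
(2,2): only reaches (2,1)(W), (1,1)(W), all W → L
Every other cell has at least one move into one of the L cells above, so it is W.
From (2,3), the L positions reachable in one move are: (2,2), (1,2). Any move reaching one of these is winning.

Move to (2,2).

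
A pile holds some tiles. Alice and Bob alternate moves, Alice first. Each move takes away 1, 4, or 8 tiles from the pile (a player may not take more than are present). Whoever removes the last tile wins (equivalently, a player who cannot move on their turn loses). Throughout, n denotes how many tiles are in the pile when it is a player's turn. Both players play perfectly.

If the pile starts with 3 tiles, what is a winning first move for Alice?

Remove 1, leaving 2.

Label each position W (a win for the player to move) or L (a loss). A position with no legal move is L; any other position is W exactly when some move reaches an L, and L when every move reaches a W.
n=0: no move → L
n=1: W (go to 0, an L position)
n=2: L (sole option 1(W) is W)
n=3: W (go to 2, an L position)
From 3, the L positions reachable in one move are: 2.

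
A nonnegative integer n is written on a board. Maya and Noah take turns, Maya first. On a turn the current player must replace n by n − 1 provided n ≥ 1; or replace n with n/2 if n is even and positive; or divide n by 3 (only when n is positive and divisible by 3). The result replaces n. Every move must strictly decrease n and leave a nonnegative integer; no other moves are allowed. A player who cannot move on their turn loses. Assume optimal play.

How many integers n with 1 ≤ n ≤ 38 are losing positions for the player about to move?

Label each position W (a win for the player to move) or L (a loss). A position with no legal move is L; any other position is W exactly when some move reaches an L, and L when every move reaches a W.
n=0: no move → L
n=1: →0(L), so W
n=2: →1(W) only, which is W, so L
n=3: →2(L), so W
n=4: →2(L), so W
n=5: →4(W) only, which is W, so L
n=6: →2(L), so W
n=7: →6(W) only, which is W, so L
n=8: →7(L), so W
n=9: →3(W), 8(W) — all W, so L
n=10: →5(L), so W
n=11: →10(W) only, which is W, so L
n=12: →11(L), so W
n=13: →12(W) only, which is W, so L
n=14: →7(L), so W
n=15: →5(L), so W
n=16: →8(W), 15(W) — all W, so L
n=17: →16(L), so W
n=18: →9(L), so W
n=19: →18(W) only, which is W, so L
n=20: →19(L), so W
n=21: →7(L), so W
n=22: →11(L), so W
n=23: →22(W) only, which is W, so L
n=24: →23(L), so W
n=25: →24(W) only, which is W, so L
n=26: →13(L), so W
n=27: →9(L), so W
n=28: →14(W), 27(W) — all W, so L
n=29: →28(L), so W
n=30: →10(W), 15(W), 29(W) — all W, so L
n=31: →30(L), so W
n=32: →16(L), so W
n=33: →11(L), so W
n=34: →17(W), 33(W) — all W, so L
n=35: →34(L), so W
n=36: →12(W), 18(W), 35(W) — all W, so L
n=37: →36(L), so W
n=38: →19(L), so W
L entries with 1 ≤ n ≤ 38 (n=0 is outside the asked range and is not counted): n = 2, 5, 7, 9, 11, 13, 16, 19, 23, 25, 28, 30, 34, 36; that makes 14.

14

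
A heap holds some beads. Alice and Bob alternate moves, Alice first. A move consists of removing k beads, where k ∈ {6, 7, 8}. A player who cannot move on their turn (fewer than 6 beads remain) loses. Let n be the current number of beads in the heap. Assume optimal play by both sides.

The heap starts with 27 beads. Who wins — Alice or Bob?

Work bottom-up. With no move the player to move loses. Otherwise the position is W if at least one move leads to an L position for the opponent, and L if every move leads to a W.
n=0: no move → L
n=1: no move → L
n=2: no move → L
n=3: no move → L
n=4: no move → L
n=5: no move → L
n=6: can move to 0, which is L ⇒ W
n=7: can move to 1, which is L ⇒ W
n=8: can move to 2, which is L ⇒ W
n=9: can move to 3, which is L ⇒ W
n=10: can move to 4, which is L ⇒ W
n=11: can move to 5, which is L ⇒ W
n=12: can move to 5, which is L ⇒ W
n=13: can move to 5, which is L ⇒ W
n=14: moves to 8(W), 7(W), 6(W); every one is W ⇒ L
n=15: moves to 9(W), 8(W), 7(W); every one is W ⇒ L
n=16: moves to 10(W), 9(W), 8(W); every one is W ⇒ L
n=17: moves to 11(W), 10(W), 9(W); every one is W ⇒ L
n=18: moves to 12(W), 11(W), 10(W); every one is W ⇒ L
n=19: moves to 13(W), 12(W), 11(W); every one is W ⇒ L
n=20: can move to 14, which is L ⇒ W
n=21: can move to 15, which is L ⇒ W
n=22: can move to 16, which is L ⇒ W
n=23: can move to 17, which is L ⇒ W
n=24: can move to 18, which is L ⇒ W
n=25: can move to 19, which is L ⇒ W
n=26: can move to 19, which is L ⇒ W
n=27: can move to 19, which is L ⇒ W
From 27 Alice can remove 8, leaving 19, reaching an L position.

Alice wins.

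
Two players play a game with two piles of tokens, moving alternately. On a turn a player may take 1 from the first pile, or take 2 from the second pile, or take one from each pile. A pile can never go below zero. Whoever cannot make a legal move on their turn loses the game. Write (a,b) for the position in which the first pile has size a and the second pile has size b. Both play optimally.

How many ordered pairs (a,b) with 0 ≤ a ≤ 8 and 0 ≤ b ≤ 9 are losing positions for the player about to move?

Label each position W (a win for the player to move) or L (a loss). A position with no legal move is L; any other position is W exactly when some move reaches an L, and L when every move reaches a W.
Every move lowers a or b (never raises either), so fill the grid row by row in increasing a, and left to right within a row: each cell's successors are then already labelled.
      b=0  b=1  b=2  b=3  b=4  b=5  b=6  b=7  b=8  b=9
a=0:    L    L    W    W    L    L    W    W    L    L
a=1:    W    W    W    L    W    W    W    L    W    W
a=2:    L    L    W    W    W    L    L    W    W    L
a=3:    W    W    W    L    L    W    W    W    L    W
a=4:    L    L    W    W    W    W    L    L    W    W
a=5:    W    W    W    L    L    W    W    W    W    L
a=6:    L    L    W    W    W    W    L    L    W    W
a=7:    W    W    W    L    L    W    W    W    W    L
a=8:    L    L    W    W    W    W    L    L    W    W
Cells with no legal move (terminal, hence L): (0,0), (0,1).
The remaining L cells, each justified by listing all of its moves:
(0,4): only reaches (0,2)(W), which is W → L
(0,5): only reaches (0,3)(W), which is W → L
(0,8): only reaches (0,6)(W), which is W → L
(0,9): only reaches (0,7)(W), which is W → L
(1,3): only reaches (0,3)(W), (1,1)(W), (0,2)(W), all W → L
(1,7): only reaches (0,7)(W), (1,5)(W), (0,6)(W), all W → L
(2,0): only reaches (1,0)(W), which is W → L
(2,1): only reaches (1,1)(W), (1,0)(W), all W → L
(2,5): only reaches (1,5)(W), (2,3)(W), (1,4)(W), all W → L
(2,6): only reaches (1,6)(W), (2,4)(W), (1,5)(W), all W → L
(2,9): only reaches (1,9)(W), (2,7)(W), (1,8)(W), all W → L
(3,3): only reaches (2,3)(W), (3,1)(W), (2,2)(W), all W → L
(3,4): only reaches (2,4)(W), (3,2)(W), (2,3)(W), all W → L
(3,8): only reaches (2,8)(W), (3,6)(W), (2,7)(W), all W → L
(4,0): only reaches (3,0)(W), which is W → L
(4,1): only reaches (3,1)(W), (3,0)(W), all W → L
(4,6): only reaches (3,6)(W), (4,4)(W), (3,5)(W), all W → L
(4,7): only reaches (3,7)(W), (4,5)(W), (3,6)(W), all W → L
(5,3): only reaches (4,3)(W), (5,1)(W), (4,2)(W), all W → L
(5,4): only reaches (4,4)(W), (5,2)(W), (4,3)(W), all W → L
(5,9): only reaches (4,9)(W), (5,7)(W), (4,8)(W), all W → L
(6,0): only reaches (5,0)(W), which is W → L
(6,1): only reaches (5,1)(W), (5,0)(W), all W → L
(6,6): only reaches (5,6)(W), (6,4)(W), (5,5)(W), all W → L
(6,7): only reaches (5,7)(W), (6,5)(W), (5,6)(W), all W → L
(7,3): only reaches (6,3)(W), (7,1)(W), (6,2)(W), all W → L
(7,4): only reaches (6,4)(W), (7,2)(W), (6,3)(W), all W → L
(7,9): only reaches (6,9)(W), (7,7)(W), (6,8)(W), all W → L
(8,0): only reaches (7,0)(W), which is W → L
(8,1): only reaches (7,1)(W), (7,0)(W), all W → L
(8,6): only reaches (7,6)(W), (8,4)(W), (7,5)(W), all W → L
(8,7): only reaches (7,7)(W), (8,5)(W), (7,6)(W), all W → L
Every other cell has at least one move into one of the L cells above, so it is W.
L cells per row: a=0: 6, a=1: 2, a=2: 5, a=3: 3, a=4: 4, a=5: 3, a=6: 4, a=7: 3, a=8: 4; total 34.

34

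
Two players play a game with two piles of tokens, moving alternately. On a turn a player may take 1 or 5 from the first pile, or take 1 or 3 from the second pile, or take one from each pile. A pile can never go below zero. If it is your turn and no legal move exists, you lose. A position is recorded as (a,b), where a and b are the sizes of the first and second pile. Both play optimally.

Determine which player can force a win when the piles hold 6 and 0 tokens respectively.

Compute win/loss labels from the base case upward. A position with no move is L. Any other position is W if it can reach an L in one move, else L.
No move ever increases a pile, so every position that can arise here has a ≤ 6 and b ≤ 0; it is enough to label the cells with 0 ≤ a ≤ 6 and 0 ≤ b ≤ 0.
Every move lowers a or b (never raises either), so fill the grid row by row in increasing a, and left to right within a row: each cell's successors are then already labelled.
      b=0
a=0:    L
a=1:    W
a=2:    L
a=3:    W
a=4:    L
a=5:    W
a=6:    L
Cells with no legal move (terminal, hence L): (0,0).
The remaining L cells, each justified by listing all of its moves:
(2,0): only reaches (1,0)(W), which is W → L
(4,0): only reaches (3,0)(W), which is W → L
(6,0): only reaches (5,0)(W), (1,0)(W), all W → L
Every other cell has at least one move into one of the L cells above, so it is W.
The starting position (6,0) is L: whatever the player to move does, the opponent receives a W position.

The second player wins.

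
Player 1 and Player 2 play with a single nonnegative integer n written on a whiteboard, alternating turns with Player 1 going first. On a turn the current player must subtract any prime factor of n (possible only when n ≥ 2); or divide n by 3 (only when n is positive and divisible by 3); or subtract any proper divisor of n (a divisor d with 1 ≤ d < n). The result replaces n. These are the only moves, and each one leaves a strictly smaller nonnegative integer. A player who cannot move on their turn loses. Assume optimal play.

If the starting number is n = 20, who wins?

Player 2 wins.

Work bottom-up. With no move the player to move loses. Otherwise the position is W if at least one move leads to an L position for the opponent, and L if every move leads to a W.
n=0: no move → L
n=1: no move → L
n=2: can move to 0, which is L ⇒ W
n=3: can move to 0, which is L ⇒ W
n=4: moves to 2(W), 3(W); every one is W ⇒ L
n=5: can move to 0, which is L ⇒ W
n=6: can move to 4, which is L ⇒ W
n=7: can move to 0, which is L ⇒ W
n=8: can move to 4, which is L ⇒ W
n=9: moves to 3(W), 6(W), 8(W); every one is W ⇒ L
n=10: can move to 9, which is L ⇒ W
n=11: can move to 0, which is L ⇒ W
n=12: can move to 4, which is L ⇒ W
n=13: can move to 0, which is L ⇒ W
n=14: moves to 7(W), 12(W), 13(W); every one is W ⇒ L
n=15: can move to 14, which is L ⇒ W
n=16: can move to 14, which is L ⇒ W
n=17: can move to 0, which is L ⇒ W
n=18: can move to 9, which is L ⇒ W
n=19: can move to 0, which is L ⇒ W
n=20: moves to 10(W), 15(W), 16(W), 18(W), 19(W); every one is W ⇒ L
The starting position 20 is L: whatever Player 1 does, the opponent receives a W position.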